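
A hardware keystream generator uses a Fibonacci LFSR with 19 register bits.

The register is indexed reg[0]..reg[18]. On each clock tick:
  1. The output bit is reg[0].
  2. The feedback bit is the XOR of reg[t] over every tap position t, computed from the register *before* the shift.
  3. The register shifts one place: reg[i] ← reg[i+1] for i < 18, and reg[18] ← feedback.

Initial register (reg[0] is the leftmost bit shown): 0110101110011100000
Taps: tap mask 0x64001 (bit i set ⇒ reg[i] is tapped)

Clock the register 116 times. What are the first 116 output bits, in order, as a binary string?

01101011100111000000101011101011110010011010110110101011001111011100111101111101110001001011100001001110010111001000

k : reg_k → out_k, fb_k
0: 0110101110011100000 → 0, fb=0
1: 1101011100111000000 → 1, fb=1
2: 1010111001110000001 → 1, fb=0
3: 0101110011100000010 → 0, fb=1
4: 1011100111000000101 → 1, fb=0
5: 0111001110000001010 → 0, fb=1
6: 1110011100000010101 → 1, fb=1
7: 1100111000000101011 → 1, fb=1
8: 1001110000001010111 → 1, fb=0
9: 0011100000010101110 → 0, fb=1
10: 0111000000101011101 → 0, fb=0
11: 1110000001010111010 → 1, fb=1
12: 1100000010101110101 → 1, fb=1
13: 1000000101011101011 → 1, fb=1
14: 0000001010111010111 → 0, fb=1
15: 0000010101110101111 → 0, fb=0
16: 0000101011101011110 → 0, fb=0
17: 0001010111010111100 → 0, fb=1
18: 0010101110101111001 → 0, fb=0
19: 0101011101011110010 → 0, fb=0
20: 1010111010111100100 → 1, fb=1
21: 0101110101111001001 → 0, fb=1
22: 1011101011110010011 → 1, fb=0
23: 0111010111100100110 → 0, fb=1
24: 1110101111001001101 → 1, fb=0
25: 1101011110010011010 → 1, fb=1
26: 1010111100100110101 → 1, fb=1
27: 0101111001001101011 → 0, fb=0
28: 1011110010011010110 → 1, fb=1
29: 0111100100110101101 → 0, fb=1
30: 1111001001101011011 → 1, fb=0
31: 1110010011010110110 → 1, fb=1
32: 1100100110101101101 → 1, fb=0
33: 1001001101011011010 → 1, fb=1
34: 0010011010110110101 → 0, fb=0
35: 0100110101101101010 → 0, fb=1
36: 1001101011011010101 → 1, fb=1
37: 0011010110110101011 → 0, fb=0
38: 0110101101101010110 → 0, fb=0
39: 1101011011010101100 → 1, fb=1
40: 1010110110101011001 → 1, fb=1
41: 0101101101010110011 → 0, fb=1
42: 1011011010101100111 → 1, fb=1
43: 0110110101011001111 → 0, fb=0
44: 1101101010110011110 → 1, fb=1
45: 1011010101100111101 → 1, fb=1
46: 0110101011001111011 → 0, fb=1
47: 1101010110011110111 → 1, fb=0
48: 1010101100111101110 → 1, fb=0
49: 0101011001111011100 → 0, fb=1
50: 1010110011110111001 → 1, fb=1
51: 0101100111101110011 → 0, fb=1
52: 1011001111011100111 → 1, fb=1
53: 0110011110111001111 → 0, fb=0
54: 1100111101110011110 → 1, fb=1
55: 1001111011100111101 → 1, fb=1
56: 0011110111001111011 → 0, fb=1
57: 0111101110011110111 → 0, fb=1
58: 1111011100111101111 → 1, fb=1
59: 1110111001111011111 → 1, fb=0
60: 1101110011110111110 → 1, fb=1
61: 1011100111101111101 → 1, fb=1
62: 0111001111011111011 → 0, fb=1
63: 1110011110111110111 → 1, fb=0
64: 1100111101111101110 → 1, fb=0
65: 1001111011111011100 → 1, fb=0
66: 0011110111110111000 → 0, fb=1
67: 0111101111101110001 → 0, fb=0
68: 1111011111011100010 → 1, fb=0
69: 1110111110111000100 → 1, fb=1
70: 1101111101110001001 → 1, fb=0
71: 1011111011100010010 → 1, fb=1
72: 0111110111000100101 → 0, fb=1
73: 1111101110001001011 → 1, fb=1
74: 1111011100010010111 → 1, fb=0
75: 1110111000100101110 → 1, fb=0
76: 1101110001001011100 → 1, fb=0
77: 1011100010010111000 → 1, fb=0
78: 0111000100101110000 → 0, fb=1
79: 1110001001011100001 → 1, fb=0
80: 1100010010111000010 → 1, fb=0
81: 1000100101110000100 → 1, fb=1
82: 0001001011100001001 → 0, fb=1
83: 0010010111000010011 → 0, fb=1
84: 0100101110000100111 → 0, fb=0
85: 1001011100001001110 → 1, fb=0
86: 0010111000010011100 → 0, fb=1
87: 0101110000100111001 → 0, fb=0
88: 1011100001001110010 → 1, fb=1
89: 0111000010011100101 → 0, fb=1
90: 1110000100111001011 → 1, fb=1
91: 1100001001110010111 → 1, fb=0
92: 1000010011100101110 → 1, fb=0
93: 0000100111001011100 → 0, fb=1
94: 0001001110010111001 → 0, fb=0
95: 0010011100101110010 → 0, fb=0
96: 0100111001011100100 → 0, fb=0
97: 1001110010111001000 → 1, fb=1
98: 0011100101110010001 → 0, fb=0
99: 0111001011100100010 → 0, fb=1
100: 1110010111001000101 → 1, fb=0
101: 1100101110010001010 → 1, fb=0
102: 1001011100100010100 → 1, fb=0
103: 0010111001000101000 → 0, fb=0
104: 0101110010001010000 → 0, fb=1
105: 1011100100010100001 → 1, fb=0
106: 0111001000101000010 → 0, fb=1
107: 1110010001010000101 → 1, fb=0
108: 1100100010100001010 → 1, fb=0
109: 1001000101000010100 → 1, fb=0
110: 0010001010000101000 → 0, fb=0
111: 0100010100001010000 → 0, fb=1
112: 1000101000010100001 → 1, fb=0
113: 0001010000101000010 → 0, fb=1
114: 0010100001010000101 → 0, fb=1
115: 0101000010100001011 → 0, fb=0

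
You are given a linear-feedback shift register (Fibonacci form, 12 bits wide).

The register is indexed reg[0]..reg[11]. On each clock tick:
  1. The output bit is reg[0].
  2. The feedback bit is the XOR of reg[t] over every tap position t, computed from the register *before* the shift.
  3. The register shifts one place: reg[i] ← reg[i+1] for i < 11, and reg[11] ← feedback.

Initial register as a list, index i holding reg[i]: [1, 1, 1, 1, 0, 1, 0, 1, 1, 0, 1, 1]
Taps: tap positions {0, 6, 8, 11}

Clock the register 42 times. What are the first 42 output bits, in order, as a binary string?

step | reg (before) | out | fb
   0 | 111101011011 | 1 | 1
   1 | 111010110111 | 1 | 1
   2 | 110101101111 | 1 | 0
   3 | 101011011110 | 1 | 0
   4 | 010110111100 | 0 | 0
   5 | 101101111000 | 1 | 1
   6 | 011011110001 | 0 | 0
   7 | 110111100010 | 1 | 0
   8 | 101111000100 | 1 | 1
   9 | 011110001001 | 0 | 0
  10 | 111100010010 | 1 | 1
  11 | 111000100101 | 1 | 1
  12 | 110001001011 | 1 | 1
  13 | 100010010111 | 1 | 0
  14 | 000100101110 | 0 | 0
  15 | 001001011100 | 0 | 1
  16 | 010010111001 | 0 | 1
  17 | 100101110011 | 1 | 1
  18 | 001011100111 | 0 | 0
  19 | 010111001110 | 0 | 1
  20 | 101110011101 | 1 | 1
  21 | 011100111011 | 0 | 1
  22 | 111001110111 | 1 | 1
  23 | 110011101111 | 1 | 0
  24 | 100111011110 | 1 | 0
  25 | 001110111100 | 0 | 0
  26 | 011101111000 | 0 | 0
  27 | 111011110000 | 1 | 0
  28 | 110111100000 | 1 | 0
  29 | 101111000000 | 1 | 1
  30 | 011110000001 | 0 | 1
  31 | 111100000011 | 1 | 0
  32 | 111000000110 | 1 | 1
  33 | 110000001101 | 1 | 1
  34 | 100000011011 | 1 | 1
  35 | 000000110111 | 0 | 0
  36 | 000001101110 | 0 | 0
  37 | 000011011100 | 0 | 1
  38 | 000110111001 | 0 | 1
  39 | 001101110011 | 0 | 0
  40 | 011011100110 | 0 | 1
  41 | 110111001101 | 1 | 1

111101011011110001001011100111011110000001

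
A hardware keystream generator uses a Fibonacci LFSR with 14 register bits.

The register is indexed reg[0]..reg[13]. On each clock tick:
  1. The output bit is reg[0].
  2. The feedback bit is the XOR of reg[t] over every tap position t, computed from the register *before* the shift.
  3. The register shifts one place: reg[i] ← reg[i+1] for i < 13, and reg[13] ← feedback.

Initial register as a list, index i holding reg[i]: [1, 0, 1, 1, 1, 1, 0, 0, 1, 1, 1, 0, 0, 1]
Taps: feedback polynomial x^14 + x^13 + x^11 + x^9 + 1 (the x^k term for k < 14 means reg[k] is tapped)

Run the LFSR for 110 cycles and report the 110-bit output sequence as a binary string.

step | reg (before) | out | fb
   0 | 10111100111001 | 1 | 1
   1 | 01111001110011 | 0 | 0
   2 | 11110011100110 | 1 | 0
   3 | 11100111001100 | 1 | 0
   4 | 11001110011000 | 1 | 0
   5 | 10011100110000 | 1 | 0
   6 | 00111001100000 | 0 | 0
   7 | 01110011000000 | 0 | 0
   8 | 11100110000000 | 1 | 1
   9 | 11001100000001 | 1 | 0
  10 | 10011000000010 | 1 | 1
  11 | 00110000000101 | 0 | 0
  12 | 01100000001010 | 0 | 0
  13 | 11000000010100 | 1 | 1
  14 | 10000000101001 | 1 | 0
  15 | 00000001010010 | 0 | 1
  16 | 00000010100101 | 0 | 0
  17 | 00000101001010 | 0 | 0
  18 | 00001010010100 | 0 | 0
  19 | 00010100101000 | 0 | 0
  20 | 00101001010000 | 0 | 1
  21 | 01010010100001 | 0 | 1
  22 | 10100101000011 | 1 | 0
  23 | 01001010000110 | 0 | 1
  24 | 10010100001101 | 1 | 1
  25 | 00101000011011 | 0 | 0
  26 | 01010000110110 | 0 | 0
  27 | 10100001101100 | 1 | 0
  28 | 01000011011000 | 0 | 1
  29 | 10000110110001 | 1 | 1
  30 | 00001101100011 | 0 | 1
  31 | 00011011000111 | 0 | 0
  32 | 00110110001110 | 0 | 1
  33 | 01101100011101 | 0 | 1
  34 | 11011000111011 | 1 | 1
  35 | 10110001110111 | 1 | 0
  36 | 01100011101110 | 0 | 1
  37 | 11000111011101 | 1 | 0
  38 | 10001110111010 | 1 | 0
  39 | 00011101110100 | 0 | 0
  40 | 00111011101000 | 0 | 0
  41 | 01110111010000 | 0 | 1
  42 | 11101110100001 | 1 | 0
  43 | 11011101000010 | 1 | 1
  44 | 10111010000101 | 1 | 1
  45 | 01110100001011 | 0 | 1
  46 | 11101000010111 | 1 | 0
  47 | 11010000101110 | 1 | 0
  48 | 10100001011100 | 1 | 1
  49 | 01000010111001 | 0 | 0
  50 | 10000101110010 | 1 | 0
  51 | 00001011100100 | 0 | 1
  52 | 00010111001001 | 0 | 1
  53 | 00101110010011 | 0 | 0
  54 | 01011100100110 | 0 | 1
  55 | 10111001001101 | 1 | 1
  56 | 01110010011011 | 0 | 0
  57 | 11100100110110 | 1 | 1
  58 | 11001001101101 | 1 | 1
  59 | 10010011011011 | 1 | 1
  60 | 00100110110111 | 0 | 1
  61 | 01001101101111 | 0 | 0
  62 | 10011011011110 | 1 | 1
  63 | 00110110111101 | 0 | 1
  64 | 01101101111011 | 0 | 0
  65 | 11011011110110 | 1 | 1
  66 | 10110111101101 | 1 | 1
  67 | 01101111011011 | 0 | 0
  68 | 11011110110110 | 1 | 1
  69 | 10111101101101 | 1 | 1
  70 | 01111011011011 | 0 | 0
  71 | 11110110110110 | 1 | 1
  72 | 11101101101101 | 1 | 1
  73 | 11011011011011 | 1 | 1
  74 | 10110110110111 | 1 | 0
  75 | 01101101101110 | 0 | 1
  76 | 11011011011101 | 1 | 0
  77 | 10110110111010 | 1 | 0
  78 | 01101101110100 | 0 | 0
  79 | 11011011101000 | 1 | 1
  80 | 10110111010001 | 1 | 1
  81 | 01101110100011 | 0 | 1
  82 | 11011101000111 | 1 | 1
  83 | 10111010001111 | 1 | 1
  84 | 01110100011111 | 0 | 1
  85 | 11101000111111 | 1 | 0
  86 | 11010001111110 | 1 | 1
  87 | 10100011111101 | 1 | 0
  88 | 01000111111010 | 0 | 1
  89 | 10001111110101 | 1 | 0
  90 | 00011111101010 | 0 | 0
  91 | 00111111010100 | 0 | 0
  92 | 01111110101000 | 0 | 0
  93 | 11111101010000 | 1 | 0
  94 | 11111010100000 | 1 | 1
  95 | 11110101000001 | 1 | 0
  96 | 11101010000010 | 1 | 1
  97 | 11010100000101 | 1 | 1
  98 | 10101000001011 | 1 | 0
  99 | 01010000010110 | 0 | 0
 100 | 10100000101100 | 1 | 0
 101 | 01000001011000 | 0 | 1
 102 | 10000010110001 | 1 | 1
 103 | 00000101100011 | 0 | 1
 104 | 00001011000111 | 0 | 0
 105 | 00010110001110 | 0 | 1
 106 | 00101100011101 | 0 | 1
 107 | 01011000111011 | 0 | 0
 108 | 10110001110110 | 1 | 1
 109 | 01100011101101 | 0 | 0

10111100111001100000001010010100001101100011101110100001011100100110110111101101101101110100011111101010000010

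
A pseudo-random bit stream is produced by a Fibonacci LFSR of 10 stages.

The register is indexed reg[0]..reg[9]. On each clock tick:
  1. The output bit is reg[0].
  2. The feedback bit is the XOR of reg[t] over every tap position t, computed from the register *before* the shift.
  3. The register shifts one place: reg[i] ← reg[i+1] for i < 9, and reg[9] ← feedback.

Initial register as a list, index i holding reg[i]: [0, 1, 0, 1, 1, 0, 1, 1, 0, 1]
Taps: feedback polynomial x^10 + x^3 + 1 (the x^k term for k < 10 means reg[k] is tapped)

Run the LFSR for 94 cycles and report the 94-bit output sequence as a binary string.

k : reg_k → out_k, fb_k
0: 0101101101 → 0, fb=1
1: 1011011011 → 1, fb=0
2: 0110110110 → 0, fb=0
3: 1101101100 → 1, fb=0
4: 1011011000 → 1, fb=0
5: 0110110000 → 0, fb=0
6: 1101100000 → 1, fb=0
7: 1011000000 → 1, fb=0
8: 0110000000 → 0, fb=0
9: 1100000000 → 1, fb=1
10: 1000000001 → 1, fb=1
11: 0000000011 → 0, fb=0
12: 0000000110 → 0, fb=0
13: 0000001100 → 0, fb=0
14: 0000011000 → 0, fb=0
15: 0000110000 → 0, fb=0
16: 0001100000 → 0, fb=1
17: 0011000001 → 0, fb=1
18: 0110000011 → 0, fb=0
19: 1100000110 → 1, fb=1
20: 1000001101 → 1, fb=1
21: 0000011011 → 0, fb=0
22: 0000110110 → 0, fb=0
23: 0001101100 → 0, fb=1
24: 0011011001 → 0, fb=1
25: 0110110011 → 0, fb=0
26: 1101100110 → 1, fb=0
27: 1011001100 → 1, fb=0
28: 0110011000 → 0, fb=0
29: 1100110000 → 1, fb=1
30: 1001100001 → 1, fb=0
31: 0011000010 → 0, fb=1
32: 0110000101 → 0, fb=0
33: 1100001010 → 1, fb=1
34: 1000010101 → 1, fb=1
35: 0000101011 → 0, fb=0
36: 0001010110 → 0, fb=1
37: 0010101101 → 0, fb=0
38: 0101011010 → 0, fb=1
39: 1010110101 → 1, fb=1
40: 0101101011 → 0, fb=1
41: 1011010111 → 1, fb=0
42: 0110101110 → 0, fb=0
43: 1101011100 → 1, fb=0
44: 1010111000 → 1, fb=1
45: 0101110001 → 0, fb=1
46: 1011100011 → 1, fb=0
47: 0111000110 → 0, fb=1
48: 1110001101 → 1, fb=1
49: 1100011011 → 1, fb=1
50: 1000110111 → 1, fb=1
51: 0001101111 → 0, fb=1
52: 0011011111 → 0, fb=1
53: 0110111111 → 0, fb=0
54: 1101111110 → 1, fb=0
55: 1011111100 → 1, fb=0
56: 0111111000 → 0, fb=1
57: 1111110001 → 1, fb=0
58: 1111100010 → 1, fb=0
59: 1111000100 → 1, fb=0
60: 1110001000 → 1, fb=1
61: 1100010001 → 1, fb=1
62: 1000100011 → 1, fb=1
63: 0001000111 → 0, fb=1
64: 0010001111 → 0, fb=0
65: 0100011110 → 0, fb=0
66: 1000111100 → 1, fb=1
67: 0001111001 → 0, fb=1
68: 0011110011 → 0, fb=1
69: 0111100111 → 0, fb=1
70: 1111001111 → 1, fb=0
71: 1110011110 → 1, fb=1
72: 1100111101 → 1, fb=1
73: 1001111011 → 1, fb=0
74: 0011110110 → 0, fb=1
75: 0111101101 → 0, fb=1
76: 1111011011 → 1, fb=0
77: 1110110110 → 1, fb=1
78: 1101101101 → 1, fb=0
79: 1011011010 → 1, fb=0
80: 0110110100 → 0, fb=0
81: 1101101000 → 1, fb=0
82: 1011010000 → 1, fb=0
83: 0110100000 → 0, fb=0
84: 1101000000 → 1, fb=0
85: 1010000000 → 1, fb=1
86: 0100000001 → 0, fb=0
87: 1000000010 → 1, fb=1
88: 0000000101 → 0, fb=0
89: 0000001010 → 0, fb=0
90: 0000010100 → 0, fb=0
91: 0000101000 → 0, fb=0
92: 0001010000 → 0, fb=1
93: 0010100001 → 0, fb=0

0101101101100000000110000011011001100001010110101110001101111110001000111100111101101101000000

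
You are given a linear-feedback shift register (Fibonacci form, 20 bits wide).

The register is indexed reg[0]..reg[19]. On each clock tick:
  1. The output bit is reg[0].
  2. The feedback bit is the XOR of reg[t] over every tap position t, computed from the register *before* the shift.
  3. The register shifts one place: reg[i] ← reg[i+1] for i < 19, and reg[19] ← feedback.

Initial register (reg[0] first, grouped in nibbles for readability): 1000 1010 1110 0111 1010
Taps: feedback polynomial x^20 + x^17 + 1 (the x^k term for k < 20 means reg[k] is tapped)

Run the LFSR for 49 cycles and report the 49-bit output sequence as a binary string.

1000101011100111101011010000111110001011101001000

k : reg_k → out_k, fb_k
0: 10001010111001111010 → 1, fb=1
1: 00010101110011110101 → 0, fb=1
2: 00101011100111101011 → 0, fb=0
3: 01010111001111010110 → 0, fb=1
4: 10101110011110101101 → 1, fb=0
5: 01011100111101011010 → 0, fb=0
6: 10111001111010110100 → 1, fb=0
7: 01110011110101101000 → 0, fb=0
8: 11100111101011010000 → 1, fb=1
9: 11001111010110100001 → 1, fb=1
10: 10011110101101000011 → 1, fb=1
11: 00111101011010000111 → 0, fb=1
12: 01111010110100001111 → 0, fb=1
13: 11110101101000011111 → 1, fb=0
14: 11101011010000111110 → 1, fb=0
15: 11010110100001111100 → 1, fb=0
16: 10101101000011111000 → 1, fb=1
17: 01011010000111110001 → 0, fb=0
18: 10110100001111100010 → 1, fb=1
19: 01101000011111000101 → 0, fb=1
20: 11010000111110001011 → 1, fb=1
21: 10100001111100010111 → 1, fb=0
22: 01000011111000101110 → 0, fb=1
23: 10000111110001011101 → 1, fb=0
24: 00001111100010111010 → 0, fb=0
25: 00011111000101110100 → 0, fb=1
26: 00111110001011101001 → 0, fb=0
27: 01111100010111010010 → 0, fb=0
28: 11111000101110100100 → 1, fb=0
29: 11110001011101001000 → 1, fb=1
30: 11100010111010010001 → 1, fb=1
31: 11000101110100100011 → 1, fb=1
32: 10001011101001000111 → 1, fb=0
33: 00010111010010001110 → 0, fb=1
34: 00101110100100011101 → 0, fb=1
35: 01011101001000111011 → 0, fb=0
36: 10111010010001110110 → 1, fb=0
37: 01110100100011101100 → 0, fb=1
38: 11101001000111011001 → 1, fb=1
39: 11010010001110110011 → 1, fb=1
40: 10100100011101100111 → 1, fb=0
41: 01001000111011001110 → 0, fb=1
42: 10010001110110011101 → 1, fb=0
43: 00100011101100111010 → 0, fb=0
44: 01000111011001110100 → 0, fb=1
45: 10001110110011101001 → 1, fb=1
46: 00011101100111010011 → 0, fb=0
47: 00111011001110100110 → 0, fb=1
48: 01110110011101001101 → 0, fb=1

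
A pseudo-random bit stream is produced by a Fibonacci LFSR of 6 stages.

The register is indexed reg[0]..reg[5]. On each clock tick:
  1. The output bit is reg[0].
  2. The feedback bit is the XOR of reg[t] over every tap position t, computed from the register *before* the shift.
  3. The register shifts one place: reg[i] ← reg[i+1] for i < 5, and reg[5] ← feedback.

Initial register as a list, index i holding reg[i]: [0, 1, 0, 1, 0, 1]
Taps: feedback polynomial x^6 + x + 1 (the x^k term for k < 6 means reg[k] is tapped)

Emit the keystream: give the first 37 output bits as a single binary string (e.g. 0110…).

0101011111100000100001100010100111101

step | reg (before) | out | fb
   0 | 010101 | 0 | 1
   1 | 101011 | 1 | 1
   2 | 010111 | 0 | 1
   3 | 101111 | 1 | 1
   4 | 011111 | 0 | 1
   5 | 111111 | 1 | 0
   6 | 111110 | 1 | 0
   7 | 111100 | 1 | 0
   8 | 111000 | 1 | 0
   9 | 110000 | 1 | 0
  10 | 100000 | 1 | 1
  11 | 000001 | 0 | 0
  12 | 000010 | 0 | 0
  13 | 000100 | 0 | 0
  14 | 001000 | 0 | 0
  15 | 010000 | 0 | 1
  16 | 100001 | 1 | 1
  17 | 000011 | 0 | 0
  18 | 000110 | 0 | 0
  19 | 001100 | 0 | 0
  20 | 011000 | 0 | 1
  21 | 110001 | 1 | 0
  22 | 100010 | 1 | 1
  23 | 000101 | 0 | 0
  24 | 001010 | 0 | 0
  25 | 010100 | 0 | 1
  26 | 101001 | 1 | 1
  27 | 010011 | 0 | 1
  28 | 100111 | 1 | 1
  29 | 001111 | 0 | 0
  30 | 011110 | 0 | 1
  31 | 111101 | 1 | 0
  32 | 111010 | 1 | 0
  33 | 110100 | 1 | 0
  34 | 101000 | 1 | 1
  35 | 010001 | 0 | 1
  36 | 100011 | 1 | 1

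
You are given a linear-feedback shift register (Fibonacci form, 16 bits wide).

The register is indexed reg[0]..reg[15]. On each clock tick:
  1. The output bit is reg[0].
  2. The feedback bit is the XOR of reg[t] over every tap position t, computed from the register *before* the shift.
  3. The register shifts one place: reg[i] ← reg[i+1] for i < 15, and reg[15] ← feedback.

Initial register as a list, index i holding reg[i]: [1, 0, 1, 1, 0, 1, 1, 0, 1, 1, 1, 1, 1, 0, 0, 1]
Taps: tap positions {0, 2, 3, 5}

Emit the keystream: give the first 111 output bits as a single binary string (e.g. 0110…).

101101101111100100000101111101011000001100111111111100011100000110000000111110111001101110111010010111111100101

tick  register→output (feedback)
  0  1011011011111001→1 (0)
  1  0110110111110010→0 (0)
  2  1101101111100100→1 (0)
  3  1011011111001000→1 (0)
  4  0110111110010000→0 (0)
  5  1101111100100000→1 (1)
  6  1011111001000001→1 (0)
  7  0111110010000010→0 (1)
  8  1111100100000101→1 (1)
  9  1111001000001011→1 (1)
 10  1110010000010111→1 (1)
 11  1100100000101111→1 (1)
 12  1001000001011111→1 (0)
 13  0010000010111110→0 (1)
 14  0100000101111101→0 (0)
 15  1000001011111010→1 (1)
 16  0000010111110101→0 (1)
 17  0000101111101011→0 (0)
 18  0001011111010110→0 (0)
 19  0010111110101100→0 (0)
 20  0101111101011000→0 (0)
 21  1011111010110000→1 (0)
 22  0111110101100000→0 (1)
 23  1111101011000001→1 (1)
 24  1111010110000011→1 (0)
 25  1110101100000110→1 (0)
 26  1101011000001100→1 (1)
 27  1010110000011001→1 (1)
 28  0101100000110011→0 (1)
 29  1011000001100111→1 (1)
 30  0110000011001111→0 (1)
 31  1100000110011111→1 (1)
 32  1000001100111111→1 (1)
 33  0000011001111111→0 (1)
 34  0000110011111111→0 (1)
 35  0001100111111111→0 (1)
 36  0011001111111111→0 (0)
 37  0110011111111110→0 (0)
 38  1100111111111100→1 (0)
 39  1001111111111000→1 (1)
 40  0011111111110001→0 (1)
 41  0111111111100011→0 (1)
 42  1111111111000111→1 (0)
 43  1111111110001110→1 (0)
 44  1111111100011100→1 (0)
 45  1111111000111000→1 (0)
 46  1111110001110000→1 (0)
 47  1111100011100000→1 (1)
 48  1111000111000001→1 (1)
 49  1110001110000011→1 (0)
 50  1100011100000110→1 (0)
 51  1000111000001100→1 (0)
 52  0001110000011000→0 (0)
 53  0011100000110000→0 (0)
 54  0111000001100000→0 (0)
 55  1110000011000000→1 (0)
 56  1100000110000000→1 (1)
 57  1000001100000001→1 (1)
 58  0000011000000011→0 (1)
 59  0000110000000111→0 (1)
 60  0001100000001111→0 (1)
 61  0011000000011111→0 (0)
 62  0110000000111110→0 (1)
 63  1100000001111101→1 (1)
 64  1000000011111011→1 (1)
 65  0000000111110111→0 (0)
 66  0000001111101110→0 (0)
 67  0000011111011100→0 (1)
 68  0000111110111001→0 (1)
 69  0001111101110011→0 (0)
 70  0011111011100110→0 (1)
 71  0111110111001101→0 (1)
 72  1111101110011011→1 (1)
 73  1111011100110111→1 (0)
 74  1110111001101110→1 (1)
 75  1101110011011101→1 (1)
 76  1011100110111011→1 (1)
 77  0111001101110111→0 (0)
 78  1110011011101110→1 (1)
 79  1100110111011101→1 (0)
 80  1001101110111010→1 (0)
 81  0011011101110100→0 (1)
 82  0110111011101001→0 (0)
 83  1101110111010010→1 (1)
 84  1011101110100101→1 (1)
 85  0111011101001011→0 (1)
 86  1110111010010111→1 (1)
 87  1101110100101111→1 (1)
 88  1011101001011111→1 (1)
 89  0111010010111111→0 (1)
 90  1110100101111111→1 (0)
 91  1101001011111110→1 (0)
 92  1010010111111100→1 (1)
 93  0100101111111001→0 (0)
 94  1001011111110010→1 (1)
 95  0010111111100101→0 (0)
 96  0101111111001010→0 (0)
 97  1011111110010100→1 (0)
 98  0111111100101000→0 (1)
 99  1111111001010001→1 (0)
100  1111110010100010→1 (0)
101  1111100101000100→1 (1)
102  1111001010001001→1 (1)
103  1110010100010011→1 (1)
104  1100101000100111→1 (1)
105  1001010001001111→1 (1)
106  0010100010011111→0 (1)
107  0101000100111111→0 (1)
108  1010001001111111→1 (0)
109  0100010011111110→0 (1)
110  1000100111111101→1 (1)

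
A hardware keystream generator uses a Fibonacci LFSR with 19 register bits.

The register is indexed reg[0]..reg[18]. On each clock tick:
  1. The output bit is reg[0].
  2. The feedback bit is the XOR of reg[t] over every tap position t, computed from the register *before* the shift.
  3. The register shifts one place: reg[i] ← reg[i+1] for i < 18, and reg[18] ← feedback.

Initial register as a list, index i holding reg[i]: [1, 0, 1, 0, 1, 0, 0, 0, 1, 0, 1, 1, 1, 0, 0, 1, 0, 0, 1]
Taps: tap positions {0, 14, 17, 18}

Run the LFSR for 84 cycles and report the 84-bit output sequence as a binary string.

101010001011100100100110111011011101010111110101101010010010100100100110110000101111

k : reg_k → out_k, fb_k
0: 1010100010111001001 → 1, fb=0
1: 0101000101110010010 → 0, fb=0
2: 1010001011100100100 → 1, fb=1
3: 0100010111001001001 → 0, fb=1
4: 1000101110010010011 → 1, fb=0
5: 0001011100100100110 → 0, fb=1
6: 0010111001001001101 → 0, fb=1
7: 0101110010010011011 → 0, fb=1
8: 1011100100100110111 → 1, fb=0
9: 0111001001001101110 → 0, fb=1
10: 1110010010011011101 → 1, fb=1
11: 1100100100110111011 → 1, fb=0
12: 1001001001101110110 → 1, fb=1
13: 0010010011011101101 → 0, fb=1
14: 0100100110111011011 → 0, fb=1
15: 1001001101110110111 → 1, fb=0
16: 0010011011101101110 → 0, fb=1
17: 0100110111011011101 → 0, fb=0
18: 1001101110110111010 → 1, fb=1
19: 0011011101101110101 → 0, fb=0
20: 0110111011011101010 → 0, fb=1
21: 1101110110111010101 → 1, fb=1
22: 1011101101110101011 → 1, fb=1
23: 0111011011101010111 → 0, fb=1
24: 1110110111010101111 → 1, fb=1
25: 1101101110101011111 → 1, fb=0
26: 1011011101010111110 → 1, fb=1
27: 0110111010101111101 → 0, fb=0
28: 1101110101011111010 → 1, fb=1
29: 1011101010111110101 → 1, fb=1
30: 0111010101111101011 → 0, fb=0
31: 1110101011111010110 → 1, fb=1
32: 1101010111110101101 → 1, fb=0
33: 1010101111101011010 → 1, fb=1
34: 0101011111010110101 → 0, fb=0
35: 1010111110101101010 → 1, fb=0
36: 0101111101011010100 → 0, fb=1
37: 1011111010110101001 → 1, fb=0
38: 0111110101101010010 → 0, fb=0
39: 1111101011010100100 → 1, fb=1
40: 1111010110101001001 → 1, fb=0
41: 1110101101010010010 → 1, fb=1
42: 1101011010100100101 → 1, fb=0
43: 1010110101001001010 → 1, fb=0
44: 0101101010010010100 → 0, fb=1
45: 1011010100100101001 → 1, fb=0
46: 0110101001001010010 → 0, fb=0
47: 1101010010010100100 → 1, fb=1
48: 1010100100101001001 → 1, fb=0
49: 0101001001010010010 → 0, fb=0
50: 1010010010100100100 → 1, fb=1
51: 0100100101001001001 → 0, fb=1
52: 1001001010010010011 → 1, fb=0
53: 0010010100100100110 → 0, fb=1
54: 0100101001001001101 → 0, fb=1
55: 1001010010010011011 → 1, fb=0
56: 0010100100100110110 → 0, fb=0
57: 0101001001001101100 → 0, fb=0
58: 1010010010011011000 → 1, fb=0
59: 0100100100110110000 → 0, fb=1
60: 1001001001101100001 → 1, fb=0
61: 0010010011011000010 → 0, fb=1
62: 0100100110110000101 → 0, fb=1
63: 1001001101100001011 → 1, fb=1
64: 0010011011000010111 → 0, fb=1
65: 0100110110000101111 → 0, fb=0
66: 1001101100001011110 → 1, fb=1
67: 0011011000010111101 → 0, fb=0
68: 0110110000101111010 → 0, fb=0
69: 1101100001011110100 → 1, fb=0
70: 1011000010111101000 → 1, fb=1
71: 0110000101111010001 → 0, fb=0
72: 1100001011110100010 → 1, fb=0
73: 1000010111101000100 → 1, fb=1
74: 0000101111010001001 → 0, fb=1
75: 0001011110100010011 → 0, fb=1
76: 0010111101000100111 → 0, fb=0
77: 0101111010001001110 → 0, fb=1
78: 1011110100010011101 → 1, fb=1
79: 0111101000100111011 → 0, fb=1
80: 1111010001001110111 → 1, fb=0
81: 1110100010011101110 → 1, fb=0
82: 1101000100111011100 → 1, fb=0
83: 1010001001110111000 → 1, fb=0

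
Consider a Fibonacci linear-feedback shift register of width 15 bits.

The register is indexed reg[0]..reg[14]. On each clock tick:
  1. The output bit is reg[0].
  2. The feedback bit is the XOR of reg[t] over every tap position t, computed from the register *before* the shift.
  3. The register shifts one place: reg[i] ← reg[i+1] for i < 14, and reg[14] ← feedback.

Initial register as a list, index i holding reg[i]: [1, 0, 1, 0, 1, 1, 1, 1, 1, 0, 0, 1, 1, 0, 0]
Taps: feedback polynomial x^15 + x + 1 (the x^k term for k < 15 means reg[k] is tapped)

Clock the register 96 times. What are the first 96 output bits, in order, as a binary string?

101011111001100111100001010101000100011111111001100100000001010101100000011111110100000100000011

tick  register→output (feedback)
  0  101011111001100→1 (1)
  1  010111110011001→0 (1)
  2  101111100110011→1 (1)
  3  011111001100111→0 (1)
  4  111110011001111→1 (0)
  5  111100110011110→1 (0)
  6  111001100111100→1 (0)
  7  110011001111000→1 (0)
  8  100110011110000→1 (1)
  9  001100111100001→0 (0)
 10  011001111000010→0 (1)
 11  110011110000101→1 (0)
 12  100111100001010→1 (1)
 13  001111000010101→0 (0)
 14  011110000101010→0 (1)
 15  111100001010101→1 (0)
 16  111000010101010→1 (0)
 17  110000101010100→1 (0)
 18  100001010101000→1 (1)
 19  000010101010001→0 (0)
 20  000101010100010→0 (0)
 21  001010101000100→0 (0)
 22  010101010001000→0 (1)
 23  101010100010001→1 (1)
 24  010101000100011→0 (1)
 25  101010001000111→1 (1)
 26  010100010001111→0 (1)
 27  101000100011111→1 (1)
 28  010001000111111→0 (1)
 29  100010001111111→1 (1)
 30  000100011111111→0 (0)
 31  001000111111110→0 (0)
 32  010001111111100→0 (1)
 33  100011111111001→1 (1)
 34  000111111110011→0 (0)
 35  001111111100110→0 (0)
 36  011111111001100→0 (1)
 37  111111110011001→1 (0)
 38  111111100110010→1 (0)
 39  111111001100100→1 (0)
 40  111110011001000→1 (0)
 41  111100110010000→1 (0)
 42  111001100100000→1 (0)
 43  110011001000000→1 (0)
 44  100110010000000→1 (1)
 45  001100100000001→0 (0)
 46  011001000000010→0 (1)
 47  110010000000101→1 (0)
 48  100100000001010→1 (1)
 49  001000000010101→0 (0)
 50  010000000101010→0 (1)
 51  100000001010101→1 (1)
 52  000000010101011→0 (0)
 53  000000101010110→0 (0)
 54  000001010101100→0 (0)
 55  000010101011000→0 (0)
 56  000101010110000→0 (0)
 57  001010101100000→0 (0)
 58  010101011000000→0 (1)
 59  101010110000001→1 (1)
 60  010101100000011→0 (1)
 61  101011000000111→1 (1)
 62  010110000001111→0 (1)
 63  101100000011111→1 (1)
 64  011000000111111→0 (1)
 65  110000001111111→1 (0)
 66  100000011111110→1 (1)
 67  000000111111101→0 (0)
 68  000001111111010→0 (0)
 69  000011111110100→0 (0)
 70  000111111101000→0 (0)
 71  001111111010000→0 (0)
 72  011111110100000→0 (1)
 73  111111101000001→1 (0)
 74  111111010000010→1 (0)
 75  111110100000100→1 (0)
 76  111101000001000→1 (0)
 77  111010000010000→1 (0)
 78  110100000100000→1 (0)
 79  101000001000000→1 (1)
 80  010000010000001→0 (1)
 81  100000100000011→1 (1)
 82  000001000000111→0 (0)
 83  000010000001110→0 (0)
 84  000100000011100→0 (0)
 85  001000000111000→0 (0)
 86  010000001110000→0 (1)
 87  100000011100001→1 (1)
 88  000000111000011→0 (0)
 89  000001110000110→0 (0)
 90  000011100001100→0 (0)
 91  000111000011000→0 (0)
 92  001110000110000→0 (0)
 93  011100001100000→0 (1)
 94  111000011000001→1 (0)
 95  110000110000010→1 (0)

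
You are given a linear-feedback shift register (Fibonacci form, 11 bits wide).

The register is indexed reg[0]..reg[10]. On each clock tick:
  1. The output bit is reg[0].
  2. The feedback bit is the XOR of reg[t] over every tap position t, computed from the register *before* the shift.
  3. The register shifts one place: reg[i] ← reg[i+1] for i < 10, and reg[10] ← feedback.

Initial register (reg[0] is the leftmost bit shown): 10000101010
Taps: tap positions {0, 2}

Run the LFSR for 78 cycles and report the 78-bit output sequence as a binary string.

tick  register→output (feedback)
  0  10000101010→1 (1)
  1  00001010101→0 (0)
  2  00010101010→0 (0)
  3  00101010100→0 (1)
  4  01010101001→0 (0)
  5  10101010010→1 (0)
  6  01010100100→0 (0)
  7  10101001000→1 (0)
  8  01010010000→0 (0)
  9  10100100000→1 (0)
 10  01001000000→0 (0)
 11  10010000000→1 (1)
 12  00100000001→0 (1)
 13  01000000011→0 (0)
 14  10000000110→1 (1)
 15  00000001101→0 (0)
 16  00000011010→0 (0)
 17  00000110100→0 (0)
 18  00001101000→0 (0)
 19  00011010000→0 (0)
 20  00110100000→0 (1)
 21  01101000001→0 (1)
 22  11010000011→1 (1)
 23  10100000111→1 (0)
 24  01000001110→0 (0)
 25  10000011100→1 (1)
 26  00000111001→0 (0)
 27  00001110010→0 (0)
 28  00011100100→0 (0)
 29  00111001000→0 (1)
 30  01110010001→0 (1)
 31  11100100011→1 (0)
 32  11001000110→1 (1)
 33  10010001101→1 (1)
 34  00100011011→0 (1)
 35  01000110111→0 (0)
 36  10001101110→1 (1)
 37  00011011101→0 (0)
 38  00110111010→0 (1)
 39  01101110101→0 (1)
 40  11011101011→1 (1)
 41  10111010111→1 (0)
 42  01110101110→0 (1)
 43  11101011101→1 (0)
 44  11010111010→1 (1)
 45  10101110101→1 (0)
 46  01011101010→0 (0)
 47  10111010100→1 (0)
 48  01110101000→0 (1)
 49  11101010001→1 (0)
 50  11010100010→1 (1)
 51  10101000101→1 (0)
 52  01010001010→0 (0)
 53  10100010100→1 (0)
 54  01000101000→0 (0)
 55  10001010000→1 (1)
 56  00010100001→0 (0)
 57  00101000010→0 (1)
 58  01010000101→0 (0)
 59  10100001010→1 (0)
 60  01000010100→0 (0)
 61  10000101000→1 (1)
 62  00001010001→0 (0)
 63  00010100010→0 (0)
 64  00101000100→0 (1)
 65  01010001001→0 (0)
 66  10100010010→1 (0)
 67  01000100100→0 (0)
 68  10001001000→1 (1)
 69  00010010001→0 (0)
 70  00100100010→0 (1)
 71  01001000101→0 (0)
 72  10010001010→1 (1)
 73  00100010101→0 (1)
 74  01000101011→0 (0)
 75  10001010110→1 (1)
 76  00010101101→0 (0)
 77  00101011010→0 (1)

100001010101001000000011010000011100100011011101011101010001010000101000100100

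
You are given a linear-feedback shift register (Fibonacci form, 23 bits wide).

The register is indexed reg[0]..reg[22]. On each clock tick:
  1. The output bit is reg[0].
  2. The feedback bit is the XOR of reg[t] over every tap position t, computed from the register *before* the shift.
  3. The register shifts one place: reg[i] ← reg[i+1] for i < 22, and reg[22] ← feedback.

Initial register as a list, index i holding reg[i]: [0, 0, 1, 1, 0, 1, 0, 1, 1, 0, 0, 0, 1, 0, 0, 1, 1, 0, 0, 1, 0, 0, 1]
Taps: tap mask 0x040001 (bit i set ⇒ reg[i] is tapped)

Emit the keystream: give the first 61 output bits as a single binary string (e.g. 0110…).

tick  register→output (feedback)
  0  00110101100010011001001→0 (0)
  1  01101011000100110010010→0 (1)
  2  11010110001001100100101→1 (1)
  3  10101100010011001001011→1 (1)
  4  01011000100110010010111→0 (1)
  5  10110001001100100101111→1 (1)
  6  01100010011001001011111→0 (1)
  7  11000100110010010111111→1 (0)
  8  10001001100100101111110→1 (0)
  9  00010011001001011111100→0 (1)
 10  00100110010010111111001→0 (1)
 11  01001100100101111110011→0 (1)
 12  10011001001011111100111→1 (1)
 13  00110010010111111001111→0 (0)
 14  01100100101111110011110→0 (1)
 15  11001001011111100111101→1 (0)
 16  10010010111111001111010→1 (0)
 17  00100101111110011110100→0 (1)
 18  01001011111100111101001→0 (0)
 19  10010111111001111010010→1 (0)
 20  00101111110011110100100→0 (0)
 21  01011111100111101001000→0 (0)
 22  10111111001111010010000→1 (0)
 23  01111110011110100100000→0 (0)
 24  11111100111101001000000→1 (1)
 25  11111001111010010000001→1 (1)
 26  11110011110100100000011→1 (1)
 27  11100111101001000000111→1 (1)
 28  11001111010010000001111→1 (1)
 29  10011110100100000011111→1 (0)
 30  00111101001000000111110→0 (1)
 31  01111010010000001111101→0 (1)
 32  11110100100000011111011→1 (0)
 33  11101001000000111110110→1 (0)
 34  11010010000001111101100→1 (1)
 35  10100100000011111011001→1 (0)
 36  01001000000111110110010→0 (1)
 37  10010000001111101100101→1 (1)
 38  00100000011111011001011→0 (0)
 39  01000000111110110010110→0 (1)
 40  10000001111101100101101→1 (1)
 41  00000011111011001011011→0 (1)
 42  00000111110110010110111→0 (1)
 43  00001111101100101101111→0 (0)
 44  00011111011001011011110→0 (1)
 45  00111110110010110111101→0 (1)
 46  01111101100101101111011→0 (1)
 47  11111011001011011110111→1 (0)
 48  11110110010110111101110→1 (1)
 49  11101100101101111011101→1 (0)
 50  11011001011011110111010→1 (0)
 51  10110010110111101110100→1 (0)
 52  01100101101111011101000→0 (0)
 53  11001011011110111010000→1 (0)
 54  10010110111101110100000→1 (1)
 55  00101101111011101000001→0 (0)
 56  01011011110111010000010→0 (0)
 57  10110111101110100000100→1 (1)
 58  01101111011101000001001→0 (0)
 59  11011110111010000010010→1 (0)
 60  10111101110100000100100→1 (1)

0011010110001001100100101111110011110100100000011111011001011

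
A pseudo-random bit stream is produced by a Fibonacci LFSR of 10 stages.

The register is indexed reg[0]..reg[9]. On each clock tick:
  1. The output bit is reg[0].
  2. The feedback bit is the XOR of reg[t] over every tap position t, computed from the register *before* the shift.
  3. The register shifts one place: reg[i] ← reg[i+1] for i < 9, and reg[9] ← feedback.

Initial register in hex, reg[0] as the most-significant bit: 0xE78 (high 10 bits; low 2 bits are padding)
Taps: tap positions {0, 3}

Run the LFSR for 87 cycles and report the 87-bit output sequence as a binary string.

k : reg_k → out_k, fb_k
0: 1110011110 → 1, fb=1
1: 1100111101 → 1, fb=1
2: 1001111011 → 1, fb=0
3: 0011110110 → 0, fb=1
4: 0111101101 → 0, fb=1
5: 1111011011 → 1, fb=0
6: 1110110110 → 1, fb=1
7: 1101101101 → 1, fb=0
8: 1011011010 → 1, fb=0
9: 0110110100 → 0, fb=0
10: 1101101000 → 1, fb=0
11: 1011010000 → 1, fb=0
12: 0110100000 → 0, fb=0
13: 1101000000 → 1, fb=0
14: 1010000000 → 1, fb=1
15: 0100000001 → 0, fb=0
16: 1000000010 → 1, fb=1
17: 0000000101 → 0, fb=0
18: 0000001010 → 0, fb=0
19: 0000010100 → 0, fb=0
20: 0000101000 → 0, fb=0
21: 0001010000 → 0, fb=1
22: 0010100001 → 0, fb=0
23: 0101000010 → 0, fb=1
24: 1010000101 → 1, fb=1
25: 0100001011 → 0, fb=0
26: 1000010110 → 1, fb=1
27: 0000101101 → 0, fb=0
28: 0001011010 → 0, fb=1
29: 0010110101 → 0, fb=0
30: 0101101010 → 0, fb=1
31: 1011010101 → 1, fb=0
32: 0110101010 → 0, fb=0
33: 1101010100 → 1, fb=0
34: 1010101000 → 1, fb=1
35: 0101010001 → 0, fb=1
36: 1010100011 → 1, fb=1
37: 0101000111 → 0, fb=1
38: 1010001111 → 1, fb=1
39: 0100011111 → 0, fb=0
40: 1000111110 → 1, fb=1
41: 0001111101 → 0, fb=1
42: 0011111011 → 0, fb=1
43: 0111110111 → 0, fb=1
44: 1111101111 → 1, fb=0
45: 1111011110 → 1, fb=0
46: 1110111100 → 1, fb=1
47: 1101111001 → 1, fb=0
48: 1011110010 → 1, fb=0
49: 0111100100 → 0, fb=1
50: 1111001001 → 1, fb=0
51: 1110010010 → 1, fb=1
52: 1100100101 → 1, fb=1
53: 1001001011 → 1, fb=0
54: 0010010110 → 0, fb=0
55: 0100101100 → 0, fb=0
56: 1001011000 → 1, fb=0
57: 0010110000 → 0, fb=0
58: 0101100000 → 0, fb=1
59: 1011000001 → 1, fb=0
60: 0110000010 → 0, fb=0
61: 1100000100 → 1, fb=1
62: 1000001001 → 1, fb=1
63: 0000010011 → 0, fb=0
64: 0000100110 → 0, fb=0
65: 0001001100 → 0, fb=1
66: 0010011001 → 0, fb=0
67: 0100110010 → 0, fb=0
68: 1001100100 → 1, fb=0
69: 0011001000 → 0, fb=1
70: 0110010001 → 0, fb=0
71: 1100100010 → 1, fb=1
72: 1001000101 → 1, fb=0
73: 0010001010 → 0, fb=0
74: 0100010100 → 0, fb=0
75: 1000101000 → 1, fb=1
76: 0001010001 → 0, fb=1
77: 0010100011 → 0, fb=0
78: 0101000110 → 0, fb=1
79: 1010001101 → 1, fb=1
80: 0100011011 → 0, fb=0
81: 1000110110 → 1, fb=1
82: 0001101101 → 0, fb=1
83: 0011011011 → 0, fb=1
84: 0110110111 → 0, fb=0
85: 1101101110 → 1, fb=0
86: 1011011100 → 1, fb=0

111001111011011010000000101000010110101010001111101111001001011000001001100100010100011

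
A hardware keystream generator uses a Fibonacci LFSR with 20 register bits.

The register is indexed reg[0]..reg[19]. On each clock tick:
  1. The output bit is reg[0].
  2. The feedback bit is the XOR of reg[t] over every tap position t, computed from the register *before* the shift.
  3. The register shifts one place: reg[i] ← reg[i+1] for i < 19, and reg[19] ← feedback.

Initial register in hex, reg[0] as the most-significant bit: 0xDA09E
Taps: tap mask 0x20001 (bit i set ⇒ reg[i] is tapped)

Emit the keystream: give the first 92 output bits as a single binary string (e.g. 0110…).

11011010000010011110000110010010110001101100000100001101110101101100100111100001010001000001

step | reg (before) | out | fb
   0 | 11011010000010011110 | 1 | 0
   1 | 10110100000100111100 | 1 | 0
   2 | 01101000001001111000 | 0 | 0
   3 | 11010000010011110000 | 1 | 1
   4 | 10100000100111100001 | 1 | 1
   5 | 01000001001111000011 | 0 | 0
   6 | 10000010011110000110 | 1 | 0
   7 | 00000100111100001100 | 0 | 1
   8 | 00001001111000011001 | 0 | 0
   9 | 00010011110000110010 | 0 | 0
  10 | 00100111100001100100 | 0 | 1
  11 | 01001111000011001001 | 0 | 0
  12 | 10011110000110010010 | 1 | 1
  13 | 00111100001100100101 | 0 | 1
  14 | 01111000011001001011 | 0 | 0
  15 | 11110000110010010110 | 1 | 0
  16 | 11100001100100101100 | 1 | 0
  17 | 11000011001001011000 | 1 | 1
  18 | 10000110010010110001 | 1 | 1
  19 | 00001100100101100011 | 0 | 0
  20 | 00011001001011000110 | 0 | 1
  21 | 00110010010110001101 | 0 | 1
  22 | 01100100101100011011 | 0 | 0
  23 | 11001001011000110110 | 1 | 0
  24 | 10010010110001101100 | 1 | 0
  25 | 00100101100011011000 | 0 | 0
  26 | 01001011000110110000 | 0 | 0
  27 | 10010110001101100000 | 1 | 1
  28 | 00101100011011000001 | 0 | 0
  29 | 01011000110110000010 | 0 | 0
  30 | 10110001101100000100 | 1 | 0
  31 | 01100011011000001000 | 0 | 0
  32 | 11000110110000010000 | 1 | 1
  33 | 10001101100000100001 | 1 | 1
  34 | 00011011000001000011 | 0 | 0
  35 | 00110110000010000110 | 0 | 1
  36 | 01101100000100001101 | 0 | 1
  37 | 11011000001000011011 | 1 | 1
  38 | 10110000010000110111 | 1 | 0
  39 | 01100000100001101110 | 0 | 1
  40 | 11000001000011011101 | 1 | 0
  41 | 10000010000110111010 | 1 | 1
  42 | 00000100001101110101 | 0 | 1
  43 | 00001000011011101011 | 0 | 0
  44 | 00010000110111010110 | 0 | 1
  45 | 00100001101110101101 | 0 | 1
  46 | 01000011011101011011 | 0 | 0
  47 | 10000110111010110110 | 1 | 0
  48 | 00001101110101101100 | 0 | 1
  49 | 00011011101011011001 | 0 | 0
  50 | 00110111010110110010 | 0 | 0
  51 | 01101110101101100100 | 0 | 1
  52 | 11011101011011001001 | 1 | 1
  53 | 10111010110110010011 | 1 | 1
  54 | 01110101101100100111 | 0 | 1
  55 | 11101011011001001111 | 1 | 0
  56 | 11010110110010011110 | 1 | 0
  57 | 10101101100100111100 | 1 | 0
  58 | 01011011001001111000 | 0 | 0
  59 | 10110110010011110000 | 1 | 1
  60 | 01101100100111100001 | 0 | 0
  61 | 11011001001111000010 | 1 | 1
  62 | 10110010011110000101 | 1 | 0
  63 | 01100100111100001010 | 0 | 0
  64 | 11001001111000010100 | 1 | 0
  65 | 10010011110000101000 | 1 | 1
  66 | 00100111100001010001 | 0 | 0
  67 | 01001111000010100010 | 0 | 0
  68 | 10011110000101000100 | 1 | 0
  69 | 00111100001010001000 | 0 | 0
  70 | 01111000010100010000 | 0 | 0
  71 | 11110000101000100000 | 1 | 1
  72 | 11100001010001000001 | 1 | 1
  73 | 11000010100010000011 | 1 | 1
  74 | 10000101000100000111 | 1 | 0
  75 | 00001010001000001110 | 0 | 1
  76 | 00010100010000011101 | 0 | 1
  77 | 00101000100000111011 | 0 | 0
  78 | 01010001000001110110 | 0 | 1
  79 | 10100010000011101101 | 1 | 0
  80 | 01000100000111011010 | 0 | 0
  81 | 10001000001110110100 | 1 | 0
  82 | 00010000011101101000 | 0 | 0
  83 | 00100000111011010000 | 0 | 0
  84 | 01000001110110100000 | 0 | 0
  85 | 10000011101101000000 | 1 | 1
  86 | 00000111011010000001 | 0 | 0
  87 | 00001110110100000010 | 0 | 0
  88 | 00011101101000000100 | 0 | 1
  89 | 00111011010000001001 | 0 | 0
  90 | 01110110100000010010 | 0 | 0
  91 | 11101101000000100100 | 1 | 0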